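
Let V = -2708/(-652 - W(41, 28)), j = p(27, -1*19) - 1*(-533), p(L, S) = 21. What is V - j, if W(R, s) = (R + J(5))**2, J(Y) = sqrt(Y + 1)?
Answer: -3002205646/5430577 - 222056*sqrt(6)/5430577 ≈ -552.93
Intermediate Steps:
J(Y) = sqrt(1 + Y)
W(R, s) = (R + sqrt(6))**2 (W(R, s) = (R + sqrt(1 + 5))**2 = (R + sqrt(6))**2)
j = 554 (j = 21 - 1*(-533) = 21 + 533 = 554)
V = -2708/(-652 - (41 + sqrt(6))**2) ≈ 1.0662
V - j = (6334012/5430577 - 222056*sqrt(6)/5430577) - 1*554 = (6334012/5430577 - 222056*sqrt(6)/5430577) - 554 = -3002205646/5430577 - 222056*sqrt(6)/5430577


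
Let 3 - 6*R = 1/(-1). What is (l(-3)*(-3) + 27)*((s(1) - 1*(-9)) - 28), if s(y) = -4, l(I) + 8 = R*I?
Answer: -1311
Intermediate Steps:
R = ⅔ (R = ½ - 1/(6*(-1)) = ½ - (-1)/6 = ½ - ⅙*(-1) = ½ + ⅙ = ⅔ ≈ 0.66667)
l(I) = -8 + 2*I/3
(l(-3)*(-3) + 27)*((s(1) - 1*(-9)) - 28) = ((-8 + (⅔)*(-3))*(-3) + 27)*((-4 - 1*(-9)) - 28) = ((-8 - 2)*(-3) + 27)*((-4 + 9) - 28) = (-10*(-3) + 27)*(5 - 28) = (30 + 27)*(-23) = 57*(-23) = -1311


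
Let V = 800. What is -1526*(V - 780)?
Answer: -30520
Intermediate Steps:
-1526*(V - 780) = -1526*(800 - 780) = -1526*20 = -30520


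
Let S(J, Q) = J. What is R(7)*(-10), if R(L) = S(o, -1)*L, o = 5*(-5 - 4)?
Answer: 3150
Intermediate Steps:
o = -45 (o = 5*(-9) = -45)
R(L) = -45*L
R(7)*(-10) = -45*7*(-10) = -315*(-10) = 3150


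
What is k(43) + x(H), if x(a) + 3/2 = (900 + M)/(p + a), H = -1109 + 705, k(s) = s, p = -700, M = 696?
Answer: 3685/92 ≈ 40.054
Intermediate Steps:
H = -404
x(a) = -3/2 + 1596/(-700 + a) (x(a) = -3/2 + (900 + 696)/(-700 + a) = -3/2 + 1596/(-700 + a))
k(43) + x(H) = 43 + 3*(1764 - 1*(-404))/(2*(-700 - 404)) = 43 + (3/2)*(1764 + 404)/(-1104) = 43 + (3/2)*(-1/1104)*2168 = 43 - 271/92 = 3685/92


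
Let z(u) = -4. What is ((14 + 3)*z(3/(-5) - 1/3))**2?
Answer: 4624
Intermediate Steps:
((14 + 3)*z(3/(-5) - 1/3))**2 = ((14 + 3)*(-4))**2 = (17*(-4))**2 = (-68)**2 = 4624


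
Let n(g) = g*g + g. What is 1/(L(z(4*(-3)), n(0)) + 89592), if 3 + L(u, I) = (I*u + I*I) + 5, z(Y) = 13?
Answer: 1/89594 ≈ 1.1161e-5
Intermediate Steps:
n(g) = g + g**2 (n(g) = g**2 + g = g + g**2)
L(u, I) = 2 + I**2 + I*u (L(u, I) = -3 + ((I*u + I*I) + 5) = -3 + ((I*u + I**2) + 5) = -3 + ((I**2 + I*u) + 5) = -3 + (5 + I**2 + I*u) = 2 + I**2 + I*u)
1/(L(z(4*(-3)), n(0)) + 89592) = 1/((2 + (0*(1 + 0))**2 + (0*(1 + 0))*13) + 89592) = 1/((2 + (0*1)**2 + (0*1)*13) + 89592) = 1/((2 + 0**2 + 0*13) + 89592) = 1/((2 + 0 + 0) + 89592) = 1/(2 + 89592) = 1/89594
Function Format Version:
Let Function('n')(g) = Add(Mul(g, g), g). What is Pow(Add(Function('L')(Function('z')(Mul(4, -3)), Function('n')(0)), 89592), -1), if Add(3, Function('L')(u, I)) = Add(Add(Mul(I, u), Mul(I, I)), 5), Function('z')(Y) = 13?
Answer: Rational(1, 89594) ≈ 1.1161e-5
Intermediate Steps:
Function('n')(g) = Add(g, Pow(g, 2)) (Function('n')(g) = Add(Pow(g, 2), g) = Add(g, Pow(g, 2)))
Function('L')(u, I) = Add(2, Pow(I, 2), Mul(I, u)) (Function('L')(u, I) = Add(-3, Add(Add(Mul(I, u), Mul(I, I)), 5)) = Add(-3, Add(Add(Mul(I, u), Pow(I, 2)), 5)) = Add(-3, Add(Add(Pow(I, 2), Mul(I, u)), 5)) = Add(-3, Add(5, Pow(I, 2), Mul(I, u))) = Add(2, Pow(I, 2), Mul(I, u)))
Pow(Add(Function('L')(Function('z')(Mul(4, -3)), Function('n')(0)), 89592), -1) = Pow(Add(Add(2, Pow(Mul(0, Add(1, 0)), 2), Mul(Mul(0, Add(1, 0)), 13)), 89592), -1) = Pow(Add(Add(2, Pow(Mul(0, 1), 2), Mul(Mul(0, 1), 13)), 89592), -1) = Pow(Add(Add(2, Pow(0, 2), Mul(0, 13)), 89592), -1) = Pow(Add(Add(2, 0, 0), 89592), -1) = Pow(Add(2, 89592), -1) = Pow(89594, -1) = Rational(1, 89594)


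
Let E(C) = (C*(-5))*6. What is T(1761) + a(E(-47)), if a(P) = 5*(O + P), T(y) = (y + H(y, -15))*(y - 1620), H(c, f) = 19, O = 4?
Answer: 258050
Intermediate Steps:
T(y) = (-1620 + y)*(19 + y) (T(y) = (y + 19)*(y - 1620) = (19 + y)*(-1620 + y) = (-1620 + y)*(19 + y))
E(C) = -30*C (E(C) = -5*C*6 = -30*C)
a(P) = 20 + 5*P (a(P) = 5*(4 + P) = 20 + 5*P)
T(1761) + a(E(-47)) = (-30780 + 1761² - 1601*1761) + (20 + 5*(-30*(-47))) = (-30780 + 3101121 - 2819361) + (20 + 5*1410) = 250980 + (20 + 7050) = 250980 + 7070 = 258050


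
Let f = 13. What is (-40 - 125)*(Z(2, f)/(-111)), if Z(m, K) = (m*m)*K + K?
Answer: 3575/37 ≈ 96.622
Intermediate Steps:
Z(m, K) = K + K*m² (Z(m, K) = m²*K + K = K*m² + K = K + K*m²)
(-40 - 125)*(Z(2, f)/(-111)) = (-40 - 125)*((13*(1 + 2²))/(-111)) = -165*13*(1 + 4)*(-1)/111 = -165*13*5*(-1)/111 = -10725*(-1)/111 = -165*(-65/111) = 3575/37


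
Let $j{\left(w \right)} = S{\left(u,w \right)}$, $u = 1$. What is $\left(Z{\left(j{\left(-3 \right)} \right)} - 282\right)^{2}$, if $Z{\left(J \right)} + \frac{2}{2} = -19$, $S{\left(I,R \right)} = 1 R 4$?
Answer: $91204$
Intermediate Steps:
$S{\left(I,R \right)} = 4 R$ ($S{\left(I,R \right)} = R 4 = 4 R$)
$j{\left(w \right)} = 4 w$
$Z{\left(J \right)} = -20$ ($Z{\left(J \right)} = -1 - 19 = -20$)
$\left(Z{\left(j{\left(-3 \right)} \right)} - 282\right)^{2} = \left(-20 - 282\right)^{2} = \left(-302\right)^{2} = 91204$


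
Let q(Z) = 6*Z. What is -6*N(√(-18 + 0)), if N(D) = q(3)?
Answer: -108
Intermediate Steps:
N(D) = 18 (N(D) = 6*3 = 18)
-6*N(√(-18 + 0)) = -6*18 = -108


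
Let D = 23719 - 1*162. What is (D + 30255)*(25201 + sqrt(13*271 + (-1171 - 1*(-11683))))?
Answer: 1356116212 + 53812*sqrt(14035) ≈ 1.3625e+9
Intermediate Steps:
D = 23557 (D = 23719 - 162 = 23557)
(D + 30255)*(25201 + sqrt(13*271 + (-1171 - 1*(-11683)))) = (23557 + 30255)*(25201 + sqrt(13*271 + (-1171 - 1*(-11683)))) = 53812*(25201 + sqrt(3523 + (-1171 + 11683))) = 53812*(25201 + sqrt(3523 + 10512)) = 53812*(25201 + sqrt(14035)) = 1356116212 + 53812*sqrt(14035)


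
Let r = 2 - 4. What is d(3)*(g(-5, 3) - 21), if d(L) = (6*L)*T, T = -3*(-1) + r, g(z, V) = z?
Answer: -468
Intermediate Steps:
r = -2
T = 1 (T = -3*(-1) - 2 = 3 - 2 = 1)
d(L) = 6*L (d(L) = (6*L)*1 = 6*L)
d(3)*(g(-5, 3) - 21) = (6*3)*(-5 - 21) = 18*(-26) = -468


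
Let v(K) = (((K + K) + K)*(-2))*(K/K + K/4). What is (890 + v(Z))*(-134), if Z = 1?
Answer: -118255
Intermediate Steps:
v(K) = -6*K*(1 + K/4) (v(K) = ((2*K + K)*(-2))*(1 + K*(¼)) = ((3*K)*(-2))*(1 + K/4) = (-6*K)*(1 + K/4) = -6*K*(1 + K/4))
(890 + v(Z))*(-134) = (890 - 3/2*1*(4 + 1))*(-134) = (890 - 3/2*1*5)*(-134) = (890 - 15/2)*(-134) = (1765/2)*(-134) = -118255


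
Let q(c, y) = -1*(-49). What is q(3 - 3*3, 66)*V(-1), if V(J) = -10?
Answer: -490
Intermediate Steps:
q(c, y) = 49
q(3 - 3*3, 66)*V(-1) = 49*(-10) = -490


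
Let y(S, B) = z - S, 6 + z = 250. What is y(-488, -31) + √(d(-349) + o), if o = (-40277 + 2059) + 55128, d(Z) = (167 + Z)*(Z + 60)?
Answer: 732 + 2*√17377 ≈ 995.64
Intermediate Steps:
d(Z) = (60 + Z)*(167 + Z) (d(Z) = (167 + Z)*(60 + Z) = (60 + Z)*(167 + Z))
z = 244 (z = -6 + 250 = 244)
y(S, B) = 244 - S
o = 16910 (o = -38218 + 55128 = 16910)
y(-488, -31) + √(d(-349) + o) = (244 - 1*(-488)) + √((10020 + (-349)² + 227*(-349)) + 16910) = (244 + 488) + √((10020 + 121801 - 79223) + 16910) = 732 + √(52598 + 16910) = 732 + √69508 = 732 + 2*√17377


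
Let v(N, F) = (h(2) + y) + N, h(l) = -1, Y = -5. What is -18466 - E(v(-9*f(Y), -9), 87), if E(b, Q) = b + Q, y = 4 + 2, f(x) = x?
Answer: -18603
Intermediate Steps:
y = 6
v(N, F) = 5 + N (v(N, F) = (-1 + 6) + N = 5 + N)
E(b, Q) = Q + b
-18466 - E(v(-9*f(Y), -9), 87) = -18466 - (87 + (5 - 9*(-5))) = -18466 - (87 + (5 + 45)) = -18466 - (87 + 50) = -18466 - 1*137 = -18466 - 137 = -18603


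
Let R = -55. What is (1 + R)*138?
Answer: -7452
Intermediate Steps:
(1 + R)*138 = (1 - 55)*138 = -54*138 = -7452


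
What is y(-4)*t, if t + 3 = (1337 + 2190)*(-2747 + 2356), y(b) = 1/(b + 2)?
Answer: 689530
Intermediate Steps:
y(b) = 1/(2 + b)
t = -1379060 (t = -3 + (1337 + 2190)*(-2747 + 2356) = -3 + 3527*(-391) = -3 - 1379057 = -1379060)
y(-4)*t = -1379060/(2 - 4) = -1379060/(-2) = -½*(-1379060) = 689530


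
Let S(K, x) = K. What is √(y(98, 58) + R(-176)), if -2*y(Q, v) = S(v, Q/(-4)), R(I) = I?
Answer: I*√205 ≈ 14.318*I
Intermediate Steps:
y(Q, v) = -v/2
√(y(98, 58) + R(-176)) = √(-½*58 - 176) = √(-29 - 176) = √(-205) = I*√205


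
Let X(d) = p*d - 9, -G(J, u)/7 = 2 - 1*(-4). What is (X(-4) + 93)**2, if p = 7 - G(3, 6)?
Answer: 12544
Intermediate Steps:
G(J, u) = -42 (G(J, u) = -7*(2 - 1*(-4)) = -7*(2 + 4) = -7*6 = -42)
p = 49 (p = 7 - 1*(-42) = 7 + 42 = 49)
X(d) = -9 + 49*d (X(d) = 49*d - 9 = -9 + 49*d)
(X(-4) + 93)**2 = ((-9 + 49*(-4)) + 93)**2 = ((-9 - 196) + 93)**2 = (-205 + 93)**2 = (-112)**2 = 12544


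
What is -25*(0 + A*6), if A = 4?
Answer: -600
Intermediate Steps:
-25*(0 + A*6) = -25*(0 + 4*6) = -25*(0 + 24) = -25*24 = -600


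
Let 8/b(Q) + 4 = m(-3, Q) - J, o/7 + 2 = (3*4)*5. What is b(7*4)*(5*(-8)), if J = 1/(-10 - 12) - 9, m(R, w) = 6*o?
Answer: -7040/53703 ≈ -0.13109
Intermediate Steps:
o = 406 (o = -14 + 7*((3*4)*5) = -14 + 7*(12*5) = -14 + 7*60 = -14 + 420 = 406)
m(R, w) = 2436 (m(R, w) = 6*406 = 2436)
J = -199/22 (J = 1/(-22) - 9 = -1/22 - 9 = -199/22 ≈ -9.0455)
b(Q) = 176/53703 (b(Q) = 8/(-4 + (2436 - 1*(-199/22))) = 8/(-4 + (2436 + 199/22)) = 8/(-4 + 53791/22) = 8/(53703/22) = 8*(22/53703) = 176/53703)
b(7*4)*(5*(-8)) = 176*(5*(-8))/53703 = (176/53703)*(-40) = -7040/53703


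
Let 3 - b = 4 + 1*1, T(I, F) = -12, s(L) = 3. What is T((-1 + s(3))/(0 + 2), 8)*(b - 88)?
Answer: 1080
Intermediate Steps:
b = -2 (b = 3 - (4 + 1*1) = 3 - (4 + 1) = 3 - 1*5 = 3 - 5 = -2)
T((-1 + s(3))/(0 + 2), 8)*(b - 88) = -12*(-2 - 88) = -12*(-90) = 1080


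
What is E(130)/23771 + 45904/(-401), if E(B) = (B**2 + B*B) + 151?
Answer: -1077569633/9532171 ≈ -113.05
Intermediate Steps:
E(B) = 151 + 2*B**2 (E(B) = (B**2 + B**2) + 151 = 2*B**2 + 151 = 151 + 2*B**2)
E(130)/23771 + 45904/(-401) = (151 + 2*130**2)/23771 + 45904/(-401) = (151 + 2*16900)*(1/23771) + 45904*(-1/401) = (151 + 33800)*(1/23771) - 45904/401 = 33951*(1/23771) - 45904/401 = 33951/23771 - 45904/401 = -1077569633/9532171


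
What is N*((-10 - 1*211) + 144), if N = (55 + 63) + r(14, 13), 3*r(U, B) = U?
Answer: -28336/3 ≈ -9445.3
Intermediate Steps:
r(U, B) = U/3
N = 368/3 (N = (55 + 63) + (⅓)*14 = 118 + 14/3 = 368/3 ≈ 122.67)
N*((-10 - 1*211) + 144) = 368*((-10 - 1*211) + 144)/3 = 368*((-10 - 211) + 144)/3 = 368*(-221 + 144)/3 = (368/3)*(-77) = -28336/3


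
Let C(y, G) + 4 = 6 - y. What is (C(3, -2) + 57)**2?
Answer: 3136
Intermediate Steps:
C(y, G) = 2 - y (C(y, G) = -4 + (6 - y) = 2 - y)
(C(3, -2) + 57)**2 = ((2 - 1*3) + 57)**2 = ((2 - 3) + 57)**2 = (-1 + 57)**2 = 56**2 = 3136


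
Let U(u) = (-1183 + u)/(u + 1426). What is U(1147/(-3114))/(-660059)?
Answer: 3685009/2930277145603 ≈ 1.2576e-6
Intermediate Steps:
U(u) = (-1183 + u)/(1426 + u)
U(1147/(-3114))/(-660059) = ((-1183 + 1147/(-3114))/(1426 + 1147/(-3114)))/(-660059) = ((-1183 + 1147*(-1/3114))/(1426 + 1147*(-1/3114)))*(-1/660059) = ((-1183 - 1147/3114)/(1426 - 1147/3114))*(-1/660059) = (-3685009/3114/(4439417/3114))*(-1/660059) = ((3114/4439417)*(-3685009/3114))*(-1/660059) = -3685009/4439417*(-1/660059) = 3685009/2930277145603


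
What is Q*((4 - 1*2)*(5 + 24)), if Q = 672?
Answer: 38976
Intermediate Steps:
Q*((4 - 1*2)*(5 + 24)) = 672*((4 - 1*2)*(5 + 24)) = 672*((4 - 2)*29) = 672*(2*29) = 672*58 = 38976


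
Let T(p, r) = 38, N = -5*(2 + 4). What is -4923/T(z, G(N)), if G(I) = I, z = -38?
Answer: -4923/38 ≈ -129.55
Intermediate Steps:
N = -30 (N = -5*6 = -30)
-4923/T(z, G(N)) = -4923/38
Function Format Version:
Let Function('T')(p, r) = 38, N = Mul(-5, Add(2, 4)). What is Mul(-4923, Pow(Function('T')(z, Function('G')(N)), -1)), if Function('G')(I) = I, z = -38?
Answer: Rational(-4923, 38) ≈ -129.55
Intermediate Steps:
N = -30 (N = Mul(-5, 6) = -30)
Mul(-4923, Pow(Function('T')(z, Function('G')(N)), -1)) = Mul(-4923, Pow(38, -1)) = Mul(-4923, Rational(1, 38)) = Rational(-4923, 38)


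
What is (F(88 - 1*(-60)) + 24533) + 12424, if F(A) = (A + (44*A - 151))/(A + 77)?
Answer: 8321834/225 ≈ 36986.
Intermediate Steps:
F(A) = (-151 + 45*A)/(77 + A) (F(A) = (A + (-151 + 44*A))/(77 + A) = (-151 + 45*A)/(77 + A))
(F(88 - 1*(-60)) + 24533) + 12424 = ((-151 + 45*(88 - 1*(-60)))/(77 + (88 - 1*(-60))) + 24533) + 12424 = ((-151 + 45*(88 + 60))/(77 + (88 + 60)) + 24533) + 12424 = ((-151 + 45*148)/(77 + 148) + 24533) + 12424 = ((-151 + 6660)/225 + 24533) + 12424 = ((1/225)*6509 + 24533) + 12424 = (6509/225 + 24533) + 12424 = 5526434/225 + 12424 = 8321834/225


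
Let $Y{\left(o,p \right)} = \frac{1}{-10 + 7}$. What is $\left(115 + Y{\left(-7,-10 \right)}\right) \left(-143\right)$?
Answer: $- \frac{49192}{3} \approx -16397.0$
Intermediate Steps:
$Y{\left(o,p \right)} = - \frac{1}{3}$ ($Y{\left(o,p \right)} = \frac{1}{-3} = - \frac{1}{3}$)
$\left(115 + Y{\left(-7,-10 \right)}\right) \left(-143\right) = \left(115 - \frac{1}{3}\right) \left(-143\right) = \frac{344}{3} \left(-143\right) = - \frac{49192}{3}$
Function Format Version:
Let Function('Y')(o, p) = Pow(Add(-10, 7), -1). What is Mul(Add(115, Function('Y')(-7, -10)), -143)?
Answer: Rational(-49192, 3) ≈ -16397.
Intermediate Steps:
Function('Y')(o, p) = Rational(-1, 3) (Function('Y')(o, p) = Pow(-3, -1) = Rational(-1, 3))
Mul(Add(115, Function('Y')(-7, -10)), -143) = Mul(Add(115, Rational(-1, 3)), -143) = Mul(Rational(344, 3), -143) = Rational(-49192, 3)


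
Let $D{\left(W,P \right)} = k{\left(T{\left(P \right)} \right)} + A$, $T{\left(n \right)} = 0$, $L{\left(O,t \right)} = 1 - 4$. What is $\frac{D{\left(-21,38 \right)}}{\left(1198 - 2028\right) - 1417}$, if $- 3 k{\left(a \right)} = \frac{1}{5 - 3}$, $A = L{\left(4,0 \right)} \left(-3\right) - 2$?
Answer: $- \frac{41}{13482} \approx -0.0030411$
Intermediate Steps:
$L{\left(O,t \right)} = -3$ ($L{\left(O,t \right)} = 1 - 4 = -3$)
$A = 7$ ($A = \left(-3\right) \left(-3\right) - 2 = 9 - 2 = 7$)
$k{\left(a \right)} = - \frac{1}{6}$ ($k{\left(a \right)} = - \frac{1}{3 \left(5 - 3\right)} = - \frac{1}{3 \cdot 2} = \left(- \frac{1}{3}\right) \frac{1}{2} = - \frac{1}{6}$)
$D{\left(W,P \right)} = \frac{41}{6}$ ($D{\left(W,P \right)} = - \frac{1}{6} + 7 = \frac{41}{6}$)
$\frac{D{\left(-21,38 \right)}}{\left(1198 - 2028\right) - 1417} = \frac{41}{6 \left(\left(1198 - 2028\right) - 1417\right)} = \frac{41}{6 \left(-830 - 1417\right)} = \frac{41}{6 \left(-2247\right)} = \frac{41}{6} \left(- \frac{1}{2247}\right) = - \frac{41}{13482}$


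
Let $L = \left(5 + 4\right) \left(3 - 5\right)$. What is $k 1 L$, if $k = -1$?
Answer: $18$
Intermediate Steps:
$L = -18$ ($L = 9 \left(-2\right) = -18$)
$k 1 L = \left(-1\right) 1 \left(-18\right) = \left(-1\right) \left(-18\right) = 18$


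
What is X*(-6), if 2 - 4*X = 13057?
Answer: 39165/2 ≈ 19583.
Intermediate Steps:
X = -13055/4 (X = ½ - ¼*13057 = ½ - 13057/4 = -13055/4 ≈ -3263.8)
X*(-6) = -13055/4*(-6) = 39165/2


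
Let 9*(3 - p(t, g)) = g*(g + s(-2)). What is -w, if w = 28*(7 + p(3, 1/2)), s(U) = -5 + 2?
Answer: -2555/9 ≈ -283.89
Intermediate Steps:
s(U) = -3
p(t, g) = 3 - g*(-3 + g)/9 (p(t, g) = 3 - g*(g - 3)/9 = 3 - g*(-3 + g)/9)
w = 2555/9 (w = 28*(7 + (3 - (1/2)**2/9 + (1/3)/2)) = 28*(7 + (3 - (1/2)**2/9 + (1/3)*(1/2))) = 28*(7 + (3 - 1/9*1/4 + 1/6)) = 28*(7 + (3 - 1/36 + 1/6)) = 28*(7 + 113/36) = 28*(365/36) = 2555/9 ≈ 283.89)
-w = -1*2555/9 = -2555/9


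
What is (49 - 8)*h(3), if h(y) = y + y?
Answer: 246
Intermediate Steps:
h(y) = 2*y
(49 - 8)*h(3) = (49 - 8)*(2*3) = 41*6 = 246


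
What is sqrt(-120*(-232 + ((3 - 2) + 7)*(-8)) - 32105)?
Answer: sqrt(3415) ≈ 58.438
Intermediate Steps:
sqrt(-120*(-232 + ((3 - 2) + 7)*(-8)) - 32105) = sqrt(-120*(-232 + (1 + 7)*(-8)) - 32105) = sqrt(-120*(-232 + 8*(-8)) - 32105) = sqrt(-120*(-232 - 64) - 32105) = sqrt(-120*(-296) - 32105) = sqrt(35520 - 32105) = sqrt(3415)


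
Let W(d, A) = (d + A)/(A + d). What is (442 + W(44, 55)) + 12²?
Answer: 587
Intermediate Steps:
W(d, A) = 1 (W(d, A) = (A + d)/(A + d) = 1)
(442 + W(44, 55)) + 12² = (442 + 1) + 12² = 443 + 144 = 587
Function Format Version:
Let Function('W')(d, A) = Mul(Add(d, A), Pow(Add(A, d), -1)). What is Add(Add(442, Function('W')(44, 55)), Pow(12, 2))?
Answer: 587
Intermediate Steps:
Function('W')(d, A) = 1 (Function('W')(d, A) = Mul(Add(A, d), Pow(Add(A, d), -1)) = 1)
Add(Add(442, Function('W')(44, 55)), Pow(12, 2)) = Add(Add(442, 1), Pow(12, 2)) = Add(443, 144) = 587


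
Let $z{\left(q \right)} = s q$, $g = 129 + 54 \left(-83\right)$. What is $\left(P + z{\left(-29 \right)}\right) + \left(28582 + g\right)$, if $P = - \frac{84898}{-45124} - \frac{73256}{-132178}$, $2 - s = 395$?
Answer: $\frac{53125561054165}{1491100018} \approx 35628.0$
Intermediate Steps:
$s = -393$ ($s = 2 - 395 = -393$)
$P = \frac{3631812897}{1491100018}$ ($P = \left(-84898\right) \left(- \frac{1}{45124}\right) - - \frac{36628}{66089} = \frac{42449}{22562} + \frac{36628}{66089} = \frac{3631812897}{1491100018} \approx 2.4357$)
$g = -4353$ ($g = 129 - 4482 = -4353$)
$z{\left(q \right)} = - 393 q$
$\left(P + z{\left(-29 \right)}\right) + \left(28582 + g\right) = \left(\frac{3631812897}{1491100018} - -11397\right) + \left(28582 - 4353\right) = \left(\frac{3631812897}{1491100018} + 11397\right) + 24229 = \frac{16997698718043}{1491100018} + 24229 = \frac{53125561054165}{1491100018}$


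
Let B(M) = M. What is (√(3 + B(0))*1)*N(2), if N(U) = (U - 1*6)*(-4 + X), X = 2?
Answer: 8*√3 ≈ 13.856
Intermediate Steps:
N(U) = 12 - 2*U (N(U) = (U - 1*6)*(-4 + 2) = (U - 6)*(-2) = (-6 + U)*(-2) = 12 - 2*U)
(√(3 + B(0))*1)*N(2) = (√(3 + 0)*1)*(12 - 2*2) = (√3*1)*(12 - 4) = √3*8 = 8*√3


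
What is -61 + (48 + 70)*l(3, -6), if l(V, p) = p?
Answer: -769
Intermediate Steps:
-61 + (48 + 70)*l(3, -6) = -61 + (48 + 70)*(-6) = -61 + 118*(-6) = -61 - 708 = -769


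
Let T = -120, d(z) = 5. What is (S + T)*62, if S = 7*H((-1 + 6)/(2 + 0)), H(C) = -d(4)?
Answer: -9610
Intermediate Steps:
H(C) = -5 (H(C) = -1*5 = -5)
S = -35 (S = 7*(-5) = -35)
(S + T)*62 = (-35 - 120)*62 = -155*62 = -9610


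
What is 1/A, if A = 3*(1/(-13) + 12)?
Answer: 13/465 ≈ 0.027957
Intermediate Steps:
A = 465/13 (A = 3*(-1/13 + 12) = 3*(155/13) = 465/13 ≈ 35.769)
1/A = 1/(465/13) = 13/465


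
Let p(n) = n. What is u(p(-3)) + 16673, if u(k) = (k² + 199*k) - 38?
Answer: 16047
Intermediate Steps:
u(k) = -38 + k² + 199*k
u(p(-3)) + 16673 = (-38 + (-3)² + 199*(-3)) + 16673 = (-38 + 9 - 597) + 16673 = -626 + 16673 = 16047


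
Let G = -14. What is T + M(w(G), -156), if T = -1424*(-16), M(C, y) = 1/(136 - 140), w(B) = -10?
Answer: 91135/4 ≈ 22784.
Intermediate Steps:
M(C, y) = -1/4 (M(C, y) = 1/(-4) = -1/4)
T = 22784
T + M(w(G), -156) = 22784 - 1/4 = 91135/4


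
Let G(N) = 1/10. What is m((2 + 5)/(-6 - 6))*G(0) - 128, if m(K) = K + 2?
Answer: -15343/120 ≈ -127.86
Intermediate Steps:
G(N) = ⅒
m(K) = 2 + K
m((2 + 5)/(-6 - 6))*G(0) - 128 = (2 + (2 + 5)/(-6 - 6))*(⅒) - 128 = (2 + 7/(-12))*(⅒) - 128 = (2 + 7*(-1/12))*(⅒) - 128 = (2 - 7/12)*(⅒) - 128 = (17/12)*(⅒) - 128 = 17/120 - 128 = -15343/120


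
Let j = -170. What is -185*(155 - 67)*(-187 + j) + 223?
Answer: 5812183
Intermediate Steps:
-185*(155 - 67)*(-187 + j) + 223 = -185*(155 - 67)*(-187 - 170) + 223 = -16280*(-357) + 223 = -185*(-31416) + 223 = 5811960 + 223 = 5812183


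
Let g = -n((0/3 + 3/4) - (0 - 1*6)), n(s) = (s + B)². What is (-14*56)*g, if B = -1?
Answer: 25921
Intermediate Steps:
n(s) = (-1 + s)² (n(s) = (s - 1)² = (-1 + s)²)
g = -529/16 (g = -(-1 + ((0/3 + 3/4) - (0 - 1*6)))² = -(-1 + ((0*(⅓) + 3*(¼)) - (0 - 6)))² = -(-1 + ((0 + ¾) - 1*(-6)))² = -(-1 + (¾ + 6))² = -(-1 + 27/4)² = -(23/4)² = -1*529/16 = -529/16 ≈ -33.063)
(-14*56)*g = -14*56*(-529/16) = -784*(-529/16) = 25921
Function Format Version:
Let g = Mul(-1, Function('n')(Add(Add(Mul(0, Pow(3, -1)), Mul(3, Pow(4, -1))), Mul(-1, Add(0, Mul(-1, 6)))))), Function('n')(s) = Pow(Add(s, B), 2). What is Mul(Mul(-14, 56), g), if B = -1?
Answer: 25921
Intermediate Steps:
Function('n')(s) = Pow(Add(-1, s), 2) (Function('n')(s) = Pow(Add(s, -1), 2) = Pow(Add(-1, s), 2))
g = Rational(-529, 16) (g = Mul(-1, Pow(Add(-1, Add(Add(Mul(0, Pow(3, -1)), Mul(3, Pow(4, -1))), Mul(-1, Add(0, Mul(-1, 6))))), 2)) = Mul(-1, Pow(Add(-1, Add(Add(Mul(0, Rational(1, 3)), Mul(3, Rational(1, 4))), Mul(-1, Add(0, -6)))), 2)) = Mul(-1, Pow(Add(-1, Add(Add(0, Rational(3, 4)), Mul(-1, -6))), 2)) = Mul(-1, Pow(Add(-1, Add(Rational(3, 4), 6)), 2)) = Mul(-1, Pow(Add(-1, Rational(27, 4)), 2)) = Mul(-1, Pow(Rational(23, 4), 2)) = Mul(-1, Rational(529, 16)) = Rational(-529, 16) ≈ -33.063)
Mul(Mul(-14, 56), g) = Mul(Mul(-14, 56), Rational(-529, 16)) = Mul(-784, Rational(-529, 16)) = 25921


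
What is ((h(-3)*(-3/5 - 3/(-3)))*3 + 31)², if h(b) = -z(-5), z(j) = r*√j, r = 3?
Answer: 4481/5 - 1116*I*√5/5 ≈ 896.2 - 499.09*I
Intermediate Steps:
z(j) = 3*√j
h(b) = -3*I*√5 (h(b) = -3*√(-5) = -3*I*√5)
((h(-3)*(-3/5 - 3/(-3)))*3 + 31)² = (((-3*I*√5)*(-3/5 - 3/(-3)))*3 + 31)² = (((-3*I*√5)*(-3*⅕ - 3*(-⅓)))*3 + 31)² = (((-3*I*√5)*(-⅗ + 1))*3 + 31)² = ((-3*I*√5*(⅖))*3 + 31)² = (-6*I*√5/5*3 + 31)² = (-18*I*√5/5 + 31)² = (31 - 18*I*√5/5)²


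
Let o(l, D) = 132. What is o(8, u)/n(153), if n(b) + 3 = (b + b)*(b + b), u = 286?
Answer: 44/31211 ≈ 0.0014098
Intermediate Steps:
n(b) = -3 + 4*b**2 (n(b) = -3 + (b + b)*(b + b) = -3 + (2*b)*(2*b) = -3 + 4*b**2)
o(8, u)/n(153) = 132/(-3 + 4*153**2) = 132/(-3 + 4*23409) = 132/(-3 + 93636) = 132/93633 = 132*(1/93633) = 44/31211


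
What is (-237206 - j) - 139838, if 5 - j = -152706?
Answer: -529755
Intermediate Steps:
j = 152711 (j = 5 - 1*(-152706) = 5 + 152706 = 152711)
(-237206 - j) - 139838 = (-237206 - 1*152711) - 139838 = (-237206 - 152711) - 139838 = -389917 - 139838 = -529755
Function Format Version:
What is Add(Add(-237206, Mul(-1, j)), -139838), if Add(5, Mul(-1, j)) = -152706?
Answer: -529755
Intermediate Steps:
j = 152711 (j = Add(5, Mul(-1, -152706)) = Add(5, 152706) = 152711)
Add(Add(-237206, Mul(-1, j)), -139838) = Add(Add(-237206, Mul(-1, 152711)), -139838) = Add(Add(-237206, -152711), -139838) = Add(-389917, -139838) = -529755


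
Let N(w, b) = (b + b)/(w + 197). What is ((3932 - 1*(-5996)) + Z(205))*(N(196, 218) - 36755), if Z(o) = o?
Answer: -146363879107/393 ≈ -3.7243e+8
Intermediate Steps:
N(w, b) = 2*b/(197 + w) (N(w, b) = (2*b)/(197 + w) = 2*b/(197 + w))
((3932 - 1*(-5996)) + Z(205))*(N(196, 218) - 36755) = ((3932 - 1*(-5996)) + 205)*(2*218/(197 + 196) - 36755) = ((3932 + 5996) + 205)*(2*218/393 - 36755) = (9928 + 205)*(2*218*(1/393) - 36755) = 10133*(436/393 - 36755) = 10133*(-14444279/393) = -146363879107/393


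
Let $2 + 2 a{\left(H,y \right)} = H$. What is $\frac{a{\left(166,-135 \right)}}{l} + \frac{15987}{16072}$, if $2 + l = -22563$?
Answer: $\frac{359428751}{362664680} \approx 0.99108$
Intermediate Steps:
$l = -22565$ ($l = -2 - 22563 = -22565$)
$a{\left(H,y \right)} = -1 + \frac{H}{2}$
$\frac{a{\left(166,-135 \right)}}{l} + \frac{15987}{16072} = \frac{-1 + \frac{1}{2} \cdot 166}{-22565} + \frac{15987}{16072} = \left(-1 + 83\right) \left(- \frac{1}{22565}\right) + 15987 \cdot \frac{1}{16072} = 82 \left(- \frac{1}{22565}\right) + \frac{15987}{16072} = - \frac{82}{22565} + \frac{15987}{16072} = \frac{359428751}{362664680}$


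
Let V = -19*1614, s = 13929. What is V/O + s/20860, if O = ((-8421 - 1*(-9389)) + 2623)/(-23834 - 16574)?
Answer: 64783847281/187740 ≈ 3.4507e+5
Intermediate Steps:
O = -3591/40408 (O = ((-8421 + 9389) + 2623)/(-40408) = (968 + 2623)*(-1/40408) = 3591*(-1/40408) = -3591/40408 ≈ -0.088868)
V = -30666
V/O + s/20860 = -30666/(-3591/40408) + 13929/20860 = -30666*(-40408/3591) + 13929*(1/20860) = 21739504/63 + 13929/20860 = 64783847281/187740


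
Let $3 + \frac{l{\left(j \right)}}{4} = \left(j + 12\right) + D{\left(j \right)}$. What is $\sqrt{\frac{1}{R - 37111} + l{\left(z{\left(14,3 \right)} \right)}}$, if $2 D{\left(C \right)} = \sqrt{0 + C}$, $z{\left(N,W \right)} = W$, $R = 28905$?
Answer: $\frac{\sqrt{3232236722 + 134676872 \sqrt{3}}}{8206} \approx 7.1738$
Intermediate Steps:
$D{\left(C \right)} = \frac{\sqrt{C}}{2}$ ($D{\left(C \right)} = \frac{\sqrt{0 + C}}{2} = \frac{\sqrt{C}}{2}$)
$l{\left(j \right)} = 36 + 2 \sqrt{j} + 4 j$ ($l{\left(j \right)} = -12 + 4 \left(\left(j + 12\right) + \frac{\sqrt{j}}{2}\right) = -12 + 4 \left(\left(12 + j\right) + \frac{\sqrt{j}}{2}\right) = -12 + 4 \left(12 + j + \frac{\sqrt{j}}{2}\right) = -12 + \left(48 + 2 \sqrt{j} + 4 j\right) = 36 + 2 \sqrt{j} + 4 j$)
$\sqrt{\frac{1}{R - 37111} + l{\left(z{\left(14,3 \right)} \right)}} = \sqrt{\frac{1}{28905 - 37111} + \left(36 + 2 \sqrt{3} + 4 \cdot 3\right)} = \sqrt{\frac{1}{-8206} + \left(36 + 2 \sqrt{3} + 12\right)} = \sqrt{- \frac{1}{8206} + \left(48 + 2 \sqrt{3}\right)} = \sqrt{\frac{393887}{8206} + 2 \sqrt{3}}$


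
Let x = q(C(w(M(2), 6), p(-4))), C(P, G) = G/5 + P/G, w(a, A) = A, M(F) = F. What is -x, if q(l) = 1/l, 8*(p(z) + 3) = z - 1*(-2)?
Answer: 260/649 ≈ 0.40062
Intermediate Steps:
p(z) = -11/4 + z/8 (p(z) = -3 + (z - 1*(-2))/8 = -3 + (z + 2)/8 = -3 + (2 + z)/8 = -3 + (¼ + z/8) = -11/4 + z/8)
C(P, G) = G/5 + P/G (C(P, G) = G*(⅕) + P/G = G/5 + P/G)
x = -260/649 (x = 1/((-11/4 + (⅛)*(-4))/5 + 6/(-11/4 + (⅛)*(-4))) = 1/((-11/4 - ½)/5 + 6/(-11/4 - ½)) = 1/((⅕)*(-13/4) + 6/(-13/4)) = 1/(-13/20 + 6*(-4/13)) = 1/(-13/20 - 24/13) = 1/(-649/260) = -260/649 ≈ -0.40062)
-x = -1*(-260/649) = 260/649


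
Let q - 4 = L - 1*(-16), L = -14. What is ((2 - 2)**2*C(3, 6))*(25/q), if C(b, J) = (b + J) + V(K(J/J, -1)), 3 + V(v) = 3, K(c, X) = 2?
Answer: 0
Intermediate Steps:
V(v) = 0 (V(v) = -3 + 3 = 0)
C(b, J) = J + b (C(b, J) = (b + J) + 0 = (J + b) + 0 = J + b)
q = 6 (q = 4 + (-14 - 1*(-16)) = 4 + (-14 + 16) = 4 + 2 = 6)
((2 - 2)**2*C(3, 6))*(25/q) = ((2 - 2)**2*(6 + 3))*(25/6) = (0**2*9)*(25*(1/6)) = (0*9)*(25/6) = 0*(25/6) = 0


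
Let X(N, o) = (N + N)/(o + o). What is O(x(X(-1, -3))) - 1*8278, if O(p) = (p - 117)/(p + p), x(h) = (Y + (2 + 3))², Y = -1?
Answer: -264997/32 ≈ -8281.2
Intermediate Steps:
X(N, o) = N/o (X(N, o) = (2*N)/((2*o)) = (2*N)*(1/(2*o)) = N/o)
x(h) = 16 (x(h) = (-1 + (2 + 3))² = (-1 + 5)² = 4² = 16)
O(p) = (-117 + p)/(2*p) (O(p) = (-117 + p)/((2*p)) = (-117 + p)*(1/(2*p)) = (-117 + p)/(2*p))
O(x(X(-1, -3))) - 1*8278 = (½)*(-117 + 16)/16 - 1*8278 = (½)*(1/16)*(-101) - 8278 = -101/32 - 8278 = -264997/32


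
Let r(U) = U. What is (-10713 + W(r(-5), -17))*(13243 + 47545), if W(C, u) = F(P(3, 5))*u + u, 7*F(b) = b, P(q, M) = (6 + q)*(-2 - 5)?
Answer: -642954676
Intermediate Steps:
P(q, M) = -42 - 7*q (P(q, M) = (6 + q)*(-7) = -42 - 7*q)
F(b) = b/7
W(C, u) = -8*u (W(C, u) = ((-42 - 7*3)/7)*u + u = ((-42 - 21)/7)*u + u = ((⅐)*(-63))*u + u = -9*u + u = -8*u)
(-10713 + W(r(-5), -17))*(13243 + 47545) = (-10713 - 8*(-17))*(13243 + 47545) = (-10713 + 136)*60788 = -10577*60788 = -642954676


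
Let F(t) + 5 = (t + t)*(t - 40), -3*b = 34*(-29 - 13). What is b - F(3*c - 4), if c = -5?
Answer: -1761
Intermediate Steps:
b = 476 (b = -34*(-29 - 13)/3 = -34*(-42)/3 = -1/3*(-1428) = 476)
F(t) = -5 + 2*t*(-40 + t) (F(t) = -5 + (t + t)*(t - 40) = -5 + (2*t)*(-40 + t) = -5 + 2*t*(-40 + t))
b - F(3*c - 4) = 476 - (-5 - 80*(3*(-5) - 4) + 2*(3*(-5) - 4)**2) = 476 - (-5 - 80*(-15 - 4) + 2*(-15 - 4)**2) = 476 - (-5 - 80*(-19) + 2*(-19)**2) = 476 - (-5 + 1520 + 2*361) = 476 - (-5 + 1520 + 722) = 476 - 1*2237 = 476 - 2237 = -1761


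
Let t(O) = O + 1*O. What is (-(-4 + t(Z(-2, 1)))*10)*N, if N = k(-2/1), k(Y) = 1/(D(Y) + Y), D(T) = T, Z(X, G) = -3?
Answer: -25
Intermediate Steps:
t(O) = 2*O (t(O) = O + O = 2*O)
k(Y) = 1/(2*Y) (k(Y) = 1/(Y + Y) = 1/(2*Y))
N = -¼ (N = 1/(2*((-2/1))) = 1/(2*((-2*1))) = (½)/(-2) = (½)*(-½) = -¼ ≈ -0.25000)
(-(-4 + t(Z(-2, 1)))*10)*N = (-(-4 + 2*(-3))*10)*(-¼) = (-(-4 - 6)*10)*(-¼) = (-1*(-10)*10)*(-¼) = (10*10)*(-¼) = 100*(-¼) = -25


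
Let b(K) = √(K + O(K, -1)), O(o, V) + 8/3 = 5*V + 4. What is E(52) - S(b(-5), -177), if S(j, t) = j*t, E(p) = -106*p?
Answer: -5512 + 59*I*√78 ≈ -5512.0 + 521.07*I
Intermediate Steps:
O(o, V) = 4/3 + 5*V (O(o, V) = -8/3 + (5*V + 4) = -8/3 + (4 + 5*V) = 4/3 + 5*V)
b(K) = √(-11/3 + K) (b(K) = √(K + (4/3 + 5*(-1))) = √(K + (4/3 - 5)) = √(K - 11/3) = √(-11/3 + K))
E(52) - S(b(-5), -177) = -106*52 - √(-33 + 9*(-5))/3*(-177) = -5512 - √(-33 - 45)/3*(-177) = -5512 - √(-78)/3*(-177) = -5512 - (I*√78)/3*(-177) = -5512 - I*√78/3*(-177) = -5512 - (-59)*I*√78 = -5512 + 59*I*√78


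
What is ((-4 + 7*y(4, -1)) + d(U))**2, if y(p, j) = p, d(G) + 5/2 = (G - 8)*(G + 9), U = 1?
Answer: 9409/4 ≈ 2352.3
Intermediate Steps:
d(G) = -5/2 + (-8 + G)*(9 + G) (d(G) = -5/2 + (G - 8)*(G + 9) = -5/2 + (-8 + G)*(9 + G))
((-4 + 7*y(4, -1)) + d(U))**2 = ((-4 + 7*4) + (-149/2 + 1 + 1**2))**2 = ((-4 + 28) + (-149/2 + 1 + 1))**2 = (24 - 145/2)**2 = (-97/2)**2 = 9409/4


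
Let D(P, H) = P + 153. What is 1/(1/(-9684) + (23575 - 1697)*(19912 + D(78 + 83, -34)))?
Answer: 9684/4285212880751 ≈ 2.2599e-9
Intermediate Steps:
D(P, H) = 153 + P
1/(1/(-9684) + (23575 - 1697)*(19912 + D(78 + 83, -34))) = 1/(1/(-9684) + (23575 - 1697)*(19912 + (153 + (78 + 83)))) = 1/(-1/9684 + 21878*(19912 + (153 + 161))) = 1/(-1/9684 + 21878*(19912 + 314)) = 1/(-1/9684 + 21878*20226) = 1/(-1/9684 + 442504428) = 1/(4285212880751/9684) = 9684/4285212880751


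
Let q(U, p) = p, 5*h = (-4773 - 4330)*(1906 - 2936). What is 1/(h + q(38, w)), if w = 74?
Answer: 1/1875292 ≈ 5.3325e-7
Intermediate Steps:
h = 1875218 (h = ((-4773 - 4330)*(1906 - 2936))/5 = (-9103*(-1030))/5 = (⅕)*9376090 = 1875218)
1/(h + q(38, w)) = 1/(1875218 + 74) = 1/1875292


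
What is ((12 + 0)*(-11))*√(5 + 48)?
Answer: -132*√53 ≈ -960.97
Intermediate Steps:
((12 + 0)*(-11))*√(5 + 48) = (12*(-11))*√53 = -132*√53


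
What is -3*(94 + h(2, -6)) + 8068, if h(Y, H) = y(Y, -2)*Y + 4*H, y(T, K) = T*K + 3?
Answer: 7864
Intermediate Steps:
y(T, K) = 3 + K*T (y(T, K) = K*T + 3 = 3 + K*T)
h(Y, H) = 4*H + Y*(3 - 2*Y) (h(Y, H) = (3 - 2*Y)*Y + 4*H = Y*(3 - 2*Y) + 4*H = 4*H + Y*(3 - 2*Y))
-3*(94 + h(2, -6)) + 8068 = -3*(94 + (4*(-6) - 1*2*(-3 + 2*2))) + 8068 = -3*(94 + (-24 - 1*2*(-3 + 4))) + 8068 = -3*(94 + (-24 - 1*2*1)) + 8068 = -3*(94 + (-24 - 2)) + 8068 = -3*(94 - 26) + 8068 = -3*68 + 8068 = -204 + 8068 = 7864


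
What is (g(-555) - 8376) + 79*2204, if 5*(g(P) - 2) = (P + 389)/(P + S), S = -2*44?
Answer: 532860696/3215 ≈ 1.6574e+5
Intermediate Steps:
S = -88
g(P) = 2 + (389 + P)/(5*(-88 + P)) (g(P) = 2 + ((P + 389)/(P - 88))/5 = 2 + ((389 + P)/(-88 + P))/5 = 2 + (389 + P)/(5*(-88 + P)))
(g(-555) - 8376) + 79*2204 = ((-491 + 11*(-555))/(5*(-88 - 555)) - 8376) + 79*2204 = ((1/5)*(-491 - 6105)/(-643) - 8376) + 174116 = ((1/5)*(-1/643)*(-6596) - 8376) + 174116 = (6596/3215 - 8376) + 174116 = -26922244/3215 + 174116 = 532860696/3215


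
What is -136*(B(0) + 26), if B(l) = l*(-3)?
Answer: -3536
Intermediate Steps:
B(l) = -3*l
-136*(B(0) + 26) = -136*(-3*0 + 26) = -136*(0 + 26) = -136*26 = -3536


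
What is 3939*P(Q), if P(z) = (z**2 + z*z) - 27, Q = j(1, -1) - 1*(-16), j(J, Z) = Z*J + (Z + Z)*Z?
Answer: 2170389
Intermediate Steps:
j(J, Z) = 2*Z**2 + J*Z (j(J, Z) = J*Z + (2*Z)*Z = J*Z + 2*Z**2 = 2*Z**2 + J*Z)
Q = 17 (Q = -(1 + 2*(-1)) - 1*(-16) = -(1 - 2) + 16 = -1*(-1) + 16 = 1 + 16 = 17)
P(z) = -27 + 2*z**2 (P(z) = (z**2 + z**2) - 27 = 2*z**2 - 27 = -27 + 2*z**2)
3939*P(Q) = 3939*(-27 + 2*17**2) = 3939*(-27 + 2*289) = 3939*(-27 + 578) = 3939*551 = 2170389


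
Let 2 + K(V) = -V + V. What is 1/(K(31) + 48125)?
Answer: 1/48123 ≈ 2.0780e-5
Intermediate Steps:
K(V) = -2 (K(V) = -2 + (-V + V) = -2 + 0 = -2)
1/(K(31) + 48125) = 1/(-2 + 48125) = 1/48123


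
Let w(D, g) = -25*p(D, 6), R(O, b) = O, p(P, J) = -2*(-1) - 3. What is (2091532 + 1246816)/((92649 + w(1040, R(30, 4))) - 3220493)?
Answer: -3338348/3127819 ≈ -1.0673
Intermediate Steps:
p(P, J) = -1 (p(P, J) = 2 - 3 = -1)
w(D, g) = 25 (w(D, g) = -25*(-1) = 25)
(2091532 + 1246816)/((92649 + w(1040, R(30, 4))) - 3220493) = (2091532 + 1246816)/((92649 + 25) - 3220493) = 3338348/(92674 - 3220493) = 3338348/(-3127819) = 3338348*(-1/3127819) = -3338348/3127819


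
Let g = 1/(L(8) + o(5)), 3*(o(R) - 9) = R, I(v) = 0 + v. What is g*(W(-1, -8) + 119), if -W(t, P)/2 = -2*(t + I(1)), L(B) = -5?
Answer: 21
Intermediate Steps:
I(v) = v
o(R) = 9 + R/3
W(t, P) = 4 + 4*t (W(t, P) = -(-4)*(t + 1) = -(-4)*(1 + t) = -2*(-2 - 2*t) = 4 + 4*t)
g = 3/17 (g = 1/(-5 + (9 + (1/3)*5)) = 1/(-5 + (9 + 5/3)) = 1/(-5 + 32/3) = 1/(17/3) = 3/17 ≈ 0.17647)
g*(W(-1, -8) + 119) = 3*((4 + 4*(-1)) + 119)/17 = 3*((4 - 4) + 119)/17 = 3*(0 + 119)/17 = (3/17)*119 = 21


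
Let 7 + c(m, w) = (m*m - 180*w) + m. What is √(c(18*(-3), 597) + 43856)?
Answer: I*√60749 ≈ 246.47*I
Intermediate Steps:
c(m, w) = -7 + m + m² - 180*w (c(m, w) = -7 + ((m*m - 180*w) + m) = -7 + ((m² - 180*w) + m) = -7 + (m + m² - 180*w) = -7 + m + m² - 180*w)
√(c(18*(-3), 597) + 43856) = √((-7 + 18*(-3) + (18*(-3))² - 180*597) + 43856) = √((-7 - 54 + (-54)² - 107460) + 43856) = √((-7 - 54 + 2916 - 107460) + 43856) = √(-104605 + 43856) = √(-60749) = I*√60749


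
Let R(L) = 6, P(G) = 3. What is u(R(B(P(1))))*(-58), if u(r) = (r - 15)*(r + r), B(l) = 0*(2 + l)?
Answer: 6264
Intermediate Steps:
B(l) = 0
u(r) = 2*r*(-15 + r) (u(r) = (-15 + r)*(2*r) = 2*r*(-15 + r))
u(R(B(P(1))))*(-58) = (2*6*(-15 + 6))*(-58) = (2*6*(-9))*(-58) = -108*(-58) = 6264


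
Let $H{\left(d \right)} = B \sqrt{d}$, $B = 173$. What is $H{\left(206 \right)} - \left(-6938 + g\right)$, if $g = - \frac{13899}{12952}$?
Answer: $\frac{89874875}{12952} + 173 \sqrt{206} \approx 9422.1$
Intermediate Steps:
$g = - \frac{13899}{12952}$ ($g = \left(-13899\right) \frac{1}{12952} = - \frac{13899}{12952} \approx -1.0731$)
$H{\left(d \right)} = 173 \sqrt{d}$
$H{\left(206 \right)} - \left(-6938 + g\right) = 173 \sqrt{206} - \left(-6938 - \frac{13899}{12952}\right) = 173 \sqrt{206} - - \frac{89874875}{12952} = 173 \sqrt{206} + \frac{89874875}{12952} = \frac{89874875}{12952} + 173 \sqrt{206}$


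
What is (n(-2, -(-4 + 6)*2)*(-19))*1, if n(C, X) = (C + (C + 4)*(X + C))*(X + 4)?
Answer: 0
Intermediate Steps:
n(C, X) = (4 + X)*(C + (4 + C)*(C + X)) (n(C, X) = (C + (4 + C)*(C + X))*(4 + X) = (4 + X)*(C + (4 + C)*(C + X)))
(n(-2, -(-4 + 6)*2)*(-19))*1 = ((4*(-2)² + 4*(-(-4 + 6)*2)² + 16*(-(-4 + 6)*2) + 20*(-2) - 2*4*(-4 + 6)² - (-4 + 6)*2*(-2)² + 9*(-2)*(-(-4 + 6)*2))*(-19))*1 = ((4*4 + 4*(-2*2)² + 16*(-2*2) - 40 - 2*(-2*2)² - 2*2*4 + 9*(-2)*(-2*2))*(-19))*1 = ((16 + 4*(-1*4)² + 16*(-1*4) - 40 - 2*(-1*4)² - 1*4*4 + 9*(-2)*(-1*4))*(-19))*1 = ((16 + 4*(-4)² + 16*(-4) - 40 - 2*(-4)² - 4*4 + 9*(-2)*(-4))*(-19))*1 = ((16 + 4*16 - 64 - 40 - 2*16 - 16 + 72)*(-19))*1 = ((16 + 64 - 64 - 40 - 32 - 16 + 72)*(-19))*1 = (0*(-19))*1 = 0*1 = 0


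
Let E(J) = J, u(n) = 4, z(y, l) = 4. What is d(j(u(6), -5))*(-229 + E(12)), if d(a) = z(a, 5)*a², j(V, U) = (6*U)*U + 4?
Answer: -20585488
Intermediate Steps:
j(V, U) = 4 + 6*U² (j(V, U) = 6*U² + 4 = 4 + 6*U²)
d(a) = 4*a²
d(j(u(6), -5))*(-229 + E(12)) = (4*(4 + 6*(-5)²)²)*(-229 + 12) = (4*(4 + 6*25)²)*(-217) = (4*(4 + 150)²)*(-217) = (4*154²)*(-217) = (4*23716)*(-217) = 94864*(-217) = -20585488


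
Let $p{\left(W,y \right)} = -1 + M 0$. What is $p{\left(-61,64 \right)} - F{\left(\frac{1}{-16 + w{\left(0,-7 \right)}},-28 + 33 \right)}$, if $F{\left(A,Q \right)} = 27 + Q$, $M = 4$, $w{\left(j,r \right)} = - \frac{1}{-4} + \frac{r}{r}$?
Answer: $-33$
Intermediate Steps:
$w{\left(j,r \right)} = \frac{5}{4}$ ($w{\left(j,r \right)} = \left(-1\right) \left(- \frac{1}{4}\right) + 1 = \frac{1}{4} + 1 = \frac{5}{4}$)
$p{\left(W,y \right)} = -1$ ($p{\left(W,y \right)} = -1 + 4 \cdot 0 = -1 + 0 = -1$)
$p{\left(-61,64 \right)} - F{\left(\frac{1}{-16 + w{\left(0,-7 \right)}},-28 + 33 \right)} = -1 - \left(27 + \left(-28 + 33\right)\right) = -1 - \left(27 + 5\right) = -1 - 32 = -33$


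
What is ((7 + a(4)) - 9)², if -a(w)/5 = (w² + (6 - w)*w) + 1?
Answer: 16129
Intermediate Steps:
a(w) = -5 - 5*w² - 5*w*(6 - w) (a(w) = -5*((w² + (6 - w)*w) + 1) = -5*((w² + w*(6 - w)) + 1) = -5*(1 + w² + w*(6 - w)) = -5 - 5*w² - 5*w*(6 - w))
((7 + a(4)) - 9)² = ((7 + (-5 - 30*4)) - 9)² = ((7 + (-5 - 120)) - 9)² = ((7 - 125) - 9)² = (-118 - 9)² = (-127)² = 16129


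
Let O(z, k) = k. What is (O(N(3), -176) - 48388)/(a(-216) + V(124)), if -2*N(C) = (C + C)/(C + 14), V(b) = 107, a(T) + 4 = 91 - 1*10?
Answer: -12141/46 ≈ -263.93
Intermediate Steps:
a(T) = 77 (a(T) = -4 + (91 - 1*10) = -4 + (91 - 10) = -4 + 81 = 77)
N(C) = -C/(14 + C) (N(C) = -(C + C)/(2*(C + 14)) = -2*C/(2*(14 + C)) = -C/(14 + C))
(O(N(3), -176) - 48388)/(a(-216) + V(124)) = (-176 - 48388)/(77 + 107) = -48564/184 = -48564*1/184 = -12141/46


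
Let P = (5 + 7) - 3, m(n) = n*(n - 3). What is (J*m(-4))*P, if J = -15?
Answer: -3780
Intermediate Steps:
m(n) = n*(-3 + n)
P = 9 (P = 12 - 3 = 9)
(J*m(-4))*P = -(-60)*(-3 - 4)*9 = -(-60)*(-7)*9 = -15*28*9 = -420*9 = -3780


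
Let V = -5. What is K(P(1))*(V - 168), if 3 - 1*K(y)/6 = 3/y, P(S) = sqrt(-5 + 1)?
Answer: -3114 - 1557*I ≈ -3114.0 - 1557.0*I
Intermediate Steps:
P(S) = 2*I (P(S) = sqrt(-4) = 2*I)
K(y) = 18 - 18/y
K(P(1))*(V - 168) = (18 - 18*(-I/2))*(-5 - 168) = (18 - (-9)*I)*(-173) = (18 + 9*I)*(-173) = -3114 - 1557*I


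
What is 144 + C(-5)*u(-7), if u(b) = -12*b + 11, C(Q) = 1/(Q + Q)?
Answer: 269/2 ≈ 134.50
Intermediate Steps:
C(Q) = 1/(2*Q)
u(b) = 11 - 12*b
144 + C(-5)*u(-7) = 144 + ((½)/(-5))*(11 - 12*(-7)) = 144 + ((½)*(-⅕))*(11 + 84) = 144 - ⅒*95 = 144 - 19/2 = 269/2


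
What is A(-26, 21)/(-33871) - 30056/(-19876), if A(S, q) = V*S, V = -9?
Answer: 253343948/168304999 ≈ 1.5053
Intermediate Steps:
A(S, q) = -9*S
A(-26, 21)/(-33871) - 30056/(-19876) = -9*(-26)/(-33871) - 30056/(-19876) = 234*(-1/33871) - 30056*(-1/19876) = -234/33871 + 7514/4969 = 253343948/168304999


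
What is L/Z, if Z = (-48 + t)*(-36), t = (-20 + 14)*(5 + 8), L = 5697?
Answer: 211/168 ≈ 1.2560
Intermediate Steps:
t = -78 (t = -6*13 = -78)
Z = 4536 (Z = (-48 - 78)*(-36) = -126*(-36) = 4536)
L/Z = 5697/4536 = 5697*(1/4536) = 211/168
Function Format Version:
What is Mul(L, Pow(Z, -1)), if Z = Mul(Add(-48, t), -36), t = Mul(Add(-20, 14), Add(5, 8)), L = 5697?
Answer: Rational(211, 168) ≈ 1.2560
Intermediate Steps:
t = -78 (t = Mul(-6, 13) = -78)
Z = 4536 (Z = Mul(Add(-48, -78), -36) = Mul(-126, -36) = 4536)
Mul(L, Pow(Z, -1)) = Mul(5697, Pow(4536, -1)) = Mul(5697, Rational(1, 4536)) = Rational(211, 168)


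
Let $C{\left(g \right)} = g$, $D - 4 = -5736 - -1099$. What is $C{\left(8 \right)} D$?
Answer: $-37064$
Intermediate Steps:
$D = -4633$ ($D = 4 - 4637 = -4633$)
$C{\left(8 \right)} D = 8 \left(-4633\right) = -37064$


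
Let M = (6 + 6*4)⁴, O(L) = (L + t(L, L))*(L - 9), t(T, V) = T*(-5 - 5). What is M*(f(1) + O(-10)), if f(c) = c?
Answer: -1384290000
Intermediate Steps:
t(T, V) = -10*T (t(T, V) = T*(-10) = -10*T)
O(L) = -9*L*(-9 + L) (O(L) = (L - 10*L)*(L - 9) = (-9*L)*(-9 + L) = -9*L*(-9 + L))
M = 810000 (M = (6 + 24)⁴ = 30⁴ = 810000)
M*(f(1) + O(-10)) = 810000*(1 + 9*(-10)*(9 - 1*(-10))) = 810000*(1 + 9*(-10)*(9 + 10)) = 810000*(1 + 9*(-10)*19) = 810000*(1 - 1710) = 810000*(-1709) = -1384290000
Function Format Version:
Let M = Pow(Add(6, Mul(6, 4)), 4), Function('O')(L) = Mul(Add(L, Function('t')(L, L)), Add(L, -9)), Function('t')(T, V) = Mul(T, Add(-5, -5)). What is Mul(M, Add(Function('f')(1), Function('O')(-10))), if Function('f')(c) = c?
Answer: -1384290000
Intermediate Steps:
Function('t')(T, V) = Mul(-10, T) (Function('t')(T, V) = Mul(T, -10) = Mul(-10, T))
Function('O')(L) = Mul(-9, L, Add(-9, L)) (Function('O')(L) = Mul(Add(L, Mul(-10, L)), Add(L, -9)) = Mul(Mul(-9, L), Add(-9, L)) = Mul(-9, L, Add(-9, L)))
M = 810000 (M = Pow(Add(6, 24), 4) = Pow(30, 4) = 810000)
Mul(M, Add(Function('f')(1), Function('O')(-10))) = Mul(810000, Add(1, Mul(9, -10, Add(9, Mul(-1, -10))))) = Mul(810000, Add(1, Mul(9, -10, Add(9, 10)))) = Mul(810000, Add(1, Mul(9, -10, 19))) = Mul(810000, Add(1, -1710)) = Mul(810000, -1709) = -1384290000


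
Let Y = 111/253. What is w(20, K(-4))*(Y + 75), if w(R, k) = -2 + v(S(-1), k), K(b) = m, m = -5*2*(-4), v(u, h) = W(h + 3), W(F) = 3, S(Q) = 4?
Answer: 19086/253 ≈ 75.439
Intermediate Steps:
v(u, h) = 3
Y = 111/253 (Y = 111*(1/253) = 111/253 ≈ 0.43874)
m = 40 (m = -10*(-4) = 40)
K(b) = 40
w(R, k) = 1 (w(R, k) = -2 + 3 = 1)
w(20, K(-4))*(Y + 75) = 1*(111/253 + 75) = 1*(19086/253) = 19086/253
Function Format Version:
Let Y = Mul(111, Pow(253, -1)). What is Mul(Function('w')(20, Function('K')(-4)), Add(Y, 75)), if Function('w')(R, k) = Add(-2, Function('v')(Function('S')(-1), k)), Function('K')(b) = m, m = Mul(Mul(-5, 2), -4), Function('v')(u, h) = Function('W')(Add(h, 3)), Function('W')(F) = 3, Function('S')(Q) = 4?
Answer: Rational(19086, 253) ≈ 75.439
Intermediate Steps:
Function('v')(u, h) = 3
Y = Rational(111, 253) (Y = Mul(111, Rational(1, 253)) = Rational(111, 253) ≈ 0.43874)
m = 40 (m = Mul(-10, -4) = 40)
Function('K')(b) = 40
Function('w')(R, k) = 1 (Function('w')(R, k) = Add(-2, 3) = 1)
Mul(Function('w')(20, Function('K')(-4)), Add(Y, 75)) = Mul(1, Add(Rational(111, 253), 75)) = Mul(1, Rational(19086, 253)) = Rational(19086, 253)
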